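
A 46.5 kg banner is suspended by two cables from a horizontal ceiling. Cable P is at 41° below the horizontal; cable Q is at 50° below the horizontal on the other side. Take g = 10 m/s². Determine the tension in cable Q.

T_Q ≈ 351 N

Weight W = 46.5 × 10 = 465 N acts straight down.
Horizontal: T_P cos 41° = T_Q cos 50°  →  T_P = 0.8517 T_Q.
Vertical: T_P sin 41° + T_Q sin 50° = 465.
Substituting the horizontal relation into the vertical equation gives 1.325 T_Q = 465, so T_Q = 351 N.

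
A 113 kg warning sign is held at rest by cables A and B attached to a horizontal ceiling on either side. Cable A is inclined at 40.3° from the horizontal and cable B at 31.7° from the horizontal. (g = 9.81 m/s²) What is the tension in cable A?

T_A ≈ 992 N

Weight W = 113 × 9.81 = 1109 N acts straight down.
Horizontal: T_A cos 40.3° = T_B cos 31.7°  →  T_B = 0.8964 T_A.
Vertical: T_A sin 40.3° + T_B sin 31.7° = 1109.
Substituting the horizontal relation into the vertical equation gives 1.118 T_A = 1109, so T_A = 991.7 N.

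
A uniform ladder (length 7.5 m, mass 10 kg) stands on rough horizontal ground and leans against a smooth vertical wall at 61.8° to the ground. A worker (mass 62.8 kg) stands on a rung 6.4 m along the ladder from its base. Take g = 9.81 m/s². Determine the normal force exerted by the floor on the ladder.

ΣF_y = 0: N_floor = 10×9.81 + 62.8×9.81 = 714.17 N.

N_floor ≈ 714 N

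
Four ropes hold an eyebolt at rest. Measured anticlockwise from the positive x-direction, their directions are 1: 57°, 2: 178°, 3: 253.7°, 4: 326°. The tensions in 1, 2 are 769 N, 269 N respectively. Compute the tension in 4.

T_4 ≈ 41.7 N

Resolve: ΣF_x = 769 cos 57° + 269 cos 178° + T_3 cos 253.7° + T_4 cos 326° = 0.
        ΣF_y = 769 sin 57° + 269 sin 178° + T_3 sin 253.7° + T_4 sin 326° = 0.
The known terms sum to (150, 654.3) N, so -0.2807 T_3 + 0.8290 T_4 = -150 and -0.9598 T_3 − 0.5592 T_4 = -654.3.
Solving simultaneously: T_3 = 657.5 N, T_4 = 41.66 N.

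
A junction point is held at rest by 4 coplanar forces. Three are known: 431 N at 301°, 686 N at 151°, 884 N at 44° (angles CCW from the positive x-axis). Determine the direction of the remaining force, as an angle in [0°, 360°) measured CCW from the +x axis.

Sum the known components: ΣF_x = 257.9 N, ΣF_y = 577.2 N.
For equilibrium the remaining force must supply (−ΣF_x, −ΣF_y) = (-257.9, -577.2) N.
Magnitude = √((-257.9)² + (-577.2)²) = 632.2 N; direction = atan2(-577.2, -257.9) = 245.9°.

θ ≈ 246°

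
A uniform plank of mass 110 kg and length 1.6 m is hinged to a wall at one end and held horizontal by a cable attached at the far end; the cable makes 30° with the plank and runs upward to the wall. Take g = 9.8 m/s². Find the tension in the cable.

T ≈ 1080 N

Take torques about the hinge: T sin 30° · 1.6 = 110×9.8×0.8 = 862.4 N·m.
So T = 862.4 / (0.5000 × 1.6) = 1078 N.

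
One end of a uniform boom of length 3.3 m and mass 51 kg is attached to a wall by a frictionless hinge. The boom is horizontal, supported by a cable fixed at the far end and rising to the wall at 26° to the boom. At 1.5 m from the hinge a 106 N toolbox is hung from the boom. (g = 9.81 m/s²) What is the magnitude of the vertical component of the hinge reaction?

|H_y| ≈ 308 N

Take torques about the hinge: T sin 26° · 3.3 = 51×9.81×1.65 + 106×1.5 = 984.51 N·m.
So T = 984.51 / (0.4384 × 3.3) = 680.56 N.
ΣF_y = 0: H_y = (51×9.81 + 106) − T sin 26° = 606.31 − 298.34 = 307.97 N.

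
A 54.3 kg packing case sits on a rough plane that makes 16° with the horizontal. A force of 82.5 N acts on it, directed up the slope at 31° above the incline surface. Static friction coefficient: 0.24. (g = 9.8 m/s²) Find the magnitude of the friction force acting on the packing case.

f ≈ 76 N

Axes along / perpendicular to the incline. W sin 16° = 146.7 N down-slope; W cos 16° = 511.5 N into the surface.
Perpendicular: N = W cos 16° − P sin 31° = 511.5 − 42.49 = 469 N.
Along incline: P cos 31° + f = W sin 16° (friction acts up-slope) → f = 146.7 − 70.72 = 75.96 N.
|f| = 75.96 N ≤ μN = 112.6 N, so the packing case is indeed static.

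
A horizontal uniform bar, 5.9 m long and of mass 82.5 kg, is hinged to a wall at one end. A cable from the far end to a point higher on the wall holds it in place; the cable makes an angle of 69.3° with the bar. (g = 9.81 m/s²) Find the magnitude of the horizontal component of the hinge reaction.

H_x ≈ 153 N

Take torques about the hinge: T sin 69.3° · 5.9 = 82.5×9.81×2.95 = 2387.5 N·m.
So T = 2387.5 / (0.9354 × 5.9) = 432.59 N.
ΣF_x = 0: H_x = T cos 69.3° = 152.91 N.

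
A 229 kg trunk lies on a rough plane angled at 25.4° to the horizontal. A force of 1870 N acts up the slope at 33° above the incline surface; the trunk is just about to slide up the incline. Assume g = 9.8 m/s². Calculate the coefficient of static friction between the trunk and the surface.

μ ≈ 0.600

On the verge of sliding up the incline, friction is at its maximum μN and acts down the slope.
Perpendicular to incline: N = W cos 25.4° − P sin 33° = 2027 − 1018 = 1009 N.
Along incline: P cos 33° − μN = W sin 25.4° → μ = −(W sin 25.4° − P cos 33°) / N = 0.6004.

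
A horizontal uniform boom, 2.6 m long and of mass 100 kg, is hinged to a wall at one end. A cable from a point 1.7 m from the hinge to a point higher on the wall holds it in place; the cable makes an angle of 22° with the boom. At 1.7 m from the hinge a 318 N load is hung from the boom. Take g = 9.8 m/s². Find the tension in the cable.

T ≈ 2850 N

Take torques about the hinge: T sin 22° · 1.7 = 100×9.8×1.3 + 318×1.7 = 1814.6 N·m.
So T = 1814.6 / (0.3746 × 1.7) = 2849.4 N.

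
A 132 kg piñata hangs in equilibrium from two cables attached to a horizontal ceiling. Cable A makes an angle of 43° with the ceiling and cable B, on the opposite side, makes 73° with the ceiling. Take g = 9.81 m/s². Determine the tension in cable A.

T_A ≈ 421 N

Weight W = 132 × 9.81 = 1295 N acts straight down.
Horizontal: T_A cos 43° = T_B cos 73°  →  T_B = 2.501 T_A.
Vertical: T_A sin 43° + T_B sin 73° = 1295.
Substituting the horizontal relation into the vertical equation gives 3.074 T_A = 1295, so T_A = 421.2 N.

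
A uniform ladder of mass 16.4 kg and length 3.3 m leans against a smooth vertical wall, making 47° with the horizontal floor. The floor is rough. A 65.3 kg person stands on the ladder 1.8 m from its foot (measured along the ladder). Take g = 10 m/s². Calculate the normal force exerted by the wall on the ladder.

N_wall ≈ 409 N

Torques about the foot: N_wall · 3.3 sin 47° = 16.4×10×1.65 cos 47° + 65.3×10×1.8 cos 47° → N_wall = 408.61 N.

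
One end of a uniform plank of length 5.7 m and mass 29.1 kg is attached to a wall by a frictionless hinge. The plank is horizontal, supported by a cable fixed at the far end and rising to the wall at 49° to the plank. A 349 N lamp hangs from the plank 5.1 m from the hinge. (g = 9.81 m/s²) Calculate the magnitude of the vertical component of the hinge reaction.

|H_y| ≈ 179 N

Take torques about the hinge: T sin 49° · 5.7 = 29.1×9.81×2.85 + 349×5.1 = 2593.5 N·m.
So T = 2593.5 / (0.7547 × 5.7) = 602.88 N.
ΣF_y = 0: H_y = (29.1×9.81 + 349) − T sin 49° = 634.47 − 455 = 179.47 N.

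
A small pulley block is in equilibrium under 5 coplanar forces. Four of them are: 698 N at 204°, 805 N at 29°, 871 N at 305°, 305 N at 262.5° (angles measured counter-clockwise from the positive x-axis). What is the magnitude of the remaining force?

F ≈ 1050 N

Sum the known components: ΣF_x = 526.2 N, ΣF_y = -909.5 N.
For equilibrium the remaining force must supply (−ΣF_x, −ΣF_y) = (-526.2, 909.5) N.
Magnitude = √((-526.2)² + (909.5)²) = 1051 N; direction = atan2(909.5, -526.2) = 120.1°.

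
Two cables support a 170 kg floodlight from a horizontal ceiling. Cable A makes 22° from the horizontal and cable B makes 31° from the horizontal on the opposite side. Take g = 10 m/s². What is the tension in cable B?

Weight W = 170 × 10 = 1700 N acts straight down.
Horizontal: T_A cos 22° = T_B cos 31°  →  T_A = 0.9245 T_B.
Vertical: T_A sin 22° + T_B sin 31° = 1700.
Substituting the horizontal relation into the vertical equation gives 0.8614 T_B = 1700, so T_B = 1974 N.

T_B ≈ 1970 N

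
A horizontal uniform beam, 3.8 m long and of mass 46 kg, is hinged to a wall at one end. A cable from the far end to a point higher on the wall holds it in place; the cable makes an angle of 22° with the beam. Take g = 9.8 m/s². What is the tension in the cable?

Take torques about the hinge: T sin 22° · 3.8 = 46×9.8×1.9 = 856.52 N·m.
So T = 856.52 / (0.3746 × 3.8) = 601.7 N.

T ≈ 602 N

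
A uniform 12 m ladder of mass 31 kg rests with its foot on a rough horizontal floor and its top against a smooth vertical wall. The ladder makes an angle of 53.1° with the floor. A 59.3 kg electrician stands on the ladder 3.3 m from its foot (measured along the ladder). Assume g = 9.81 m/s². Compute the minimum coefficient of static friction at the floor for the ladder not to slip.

ΣF_y = 0: N_floor = 31×9.81 + 59.3×9.81 = 885.84 N.
Torques about the foot: N_wall · 12 sin 53.1° = 31×9.81×6 cos 53.1° + 59.3×9.81×3.3 cos 53.1° → N_wall = 234.28 N.
ΣF_x = 0: f_floor = N_wall = 234.28 N.
μ_min = f_floor / N_floor = 234.28 / 885.84 = 0.2645.

μ_min ≈ 0.264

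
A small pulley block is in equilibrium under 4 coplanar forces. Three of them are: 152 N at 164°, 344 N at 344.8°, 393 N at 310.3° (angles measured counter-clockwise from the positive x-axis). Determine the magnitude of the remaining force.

Sum the known components: ΣF_x = 440 N, ΣF_y = -348 N.
For equilibrium the remaining force must supply (−ΣF_x, −ΣF_y) = (-440, 348) N.
Magnitude = √((-440)² + (348)²) = 561 N; direction = atan2(348, -440) = 141.7°.

F ≈ 561 N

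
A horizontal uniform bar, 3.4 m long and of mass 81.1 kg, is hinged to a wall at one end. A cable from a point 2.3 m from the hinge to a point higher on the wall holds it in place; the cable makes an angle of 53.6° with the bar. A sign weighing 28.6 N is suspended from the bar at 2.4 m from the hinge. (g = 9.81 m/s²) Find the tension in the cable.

T ≈ 768 N

Take torques about the hinge: T sin 53.6° · 2.3 = 81.1×9.81×1.7 + 28.6×2.4 = 1421.1 N·m.
So T = 1421.1 / (0.8049 × 2.3) = 767.67 N.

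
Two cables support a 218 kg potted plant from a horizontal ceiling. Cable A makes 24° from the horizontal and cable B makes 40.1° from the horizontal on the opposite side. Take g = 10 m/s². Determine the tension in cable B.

Weight W = 218 × 10 = 2180 N acts straight down.
Horizontal: T_A cos 24° = T_B cos 40.1°  →  T_A = 0.8373 T_B.
Vertical: T_A sin 24° + T_B sin 40.1° = 2180.
Substituting the horizontal relation into the vertical equation gives 0.9847 T_B = 2180, so T_B = 2214 N.

T_B ≈ 2210 N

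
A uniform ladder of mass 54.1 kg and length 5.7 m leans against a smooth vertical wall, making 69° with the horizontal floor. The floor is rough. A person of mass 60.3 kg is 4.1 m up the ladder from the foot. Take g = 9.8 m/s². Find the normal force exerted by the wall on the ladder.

N_wall ≈ 265 N

Torques about the foot: N_wall · 5.7 sin 69° = 54.1×9.8×2.85 cos 69° + 60.3×9.8×4.1 cos 69° → N_wall = 264.92 N.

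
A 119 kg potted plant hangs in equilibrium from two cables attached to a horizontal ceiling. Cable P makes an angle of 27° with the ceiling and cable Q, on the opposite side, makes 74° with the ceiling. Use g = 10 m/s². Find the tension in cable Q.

T_Q ≈ 1080 N

Weight W = 119 × 10 = 1190 N acts straight down.
Horizontal: T_P cos 27° = T_Q cos 74°  →  T_P = 0.3094 T_Q.
Vertical: T_P sin 27° + T_Q sin 74° = 1190.
Substituting the horizontal relation into the vertical equation gives 1.102 T_Q = 1190, so T_Q = 1080 N.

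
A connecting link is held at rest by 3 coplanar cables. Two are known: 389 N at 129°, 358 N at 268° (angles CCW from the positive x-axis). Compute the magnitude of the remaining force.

F ≈ 263 N

Sum the known components: ΣF_x = -257.3 N, ΣF_y = -55.47 N.
For equilibrium the remaining force must supply (−ΣF_x, −ΣF_y) = (257.3, 55.47) N.
Magnitude = √((257.3)² + (55.47)²) = 263.2 N; direction = atan2(55.47, 257.3) = 12.2°.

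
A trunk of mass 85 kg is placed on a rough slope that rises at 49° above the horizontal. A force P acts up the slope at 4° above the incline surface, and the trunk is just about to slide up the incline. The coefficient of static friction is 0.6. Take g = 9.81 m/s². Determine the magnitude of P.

P ≈ 921 N

On the verge of sliding up the incline, friction equals μN and acts down the slope.
Perpendicular: N + P sin 4° = W cos 49° = 547.1 N.
Along incline: P cos 4° = W sin 49° + μN  with W sin 49° = 629.3 N.
Solving the pair for P and N: P = 921.2 N, N = 482.8 N (and f = μN = 289.7 N).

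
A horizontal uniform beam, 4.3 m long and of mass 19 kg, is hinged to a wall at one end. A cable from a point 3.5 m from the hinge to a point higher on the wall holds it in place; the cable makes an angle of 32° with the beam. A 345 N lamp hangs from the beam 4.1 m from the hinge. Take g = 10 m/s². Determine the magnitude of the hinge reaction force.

|H| ≈ 834 N

Take torques about the hinge: T sin 32° · 3.5 = 19×10×2.15 + 345×4.1 = 1823 N·m.
So T = 1823 / (0.5299 × 3.5) = 982.9 N.
ΣF_x = 0: H_x = T cos 32° = 833.55 N.
ΣF_y = 0: H_y = (19×10 + 345) − T sin 32° = 535 − 520.86 = 14.143 N.
|H| = √(H_x² + H_y²) = √((833.55)² + (14.143)²) = 833.67 N.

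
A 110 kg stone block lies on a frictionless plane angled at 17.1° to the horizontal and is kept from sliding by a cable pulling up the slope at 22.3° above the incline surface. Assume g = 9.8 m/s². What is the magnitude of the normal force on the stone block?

N ≈ 900 N

Take axes along and perpendicular to the incline. Weight components: W sin 17.1° = 317 N down-slope, W cos 17.1° = 1030 N into the surface.
Along incline: T cos 22.3° = W sin 17.1° → T = 342.6 N.
Perpendicular: N = W cos 17.1° − T sin 22.3° = 900.3 N.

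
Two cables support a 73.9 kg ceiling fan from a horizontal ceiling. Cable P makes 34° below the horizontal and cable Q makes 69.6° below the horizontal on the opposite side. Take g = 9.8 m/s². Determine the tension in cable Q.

Weight W = 73.9 × 9.8 = 724.2 N acts straight down.
Horizontal: T_P cos 34° = T_Q cos 69.6°  →  T_P = 0.4205 T_Q.
Vertical: T_P sin 34° + T_Q sin 69.6° = 724.2.
Substituting the horizontal relation into the vertical equation gives 1.172 T_Q = 724.2, so T_Q = 617.7 N.

T_Q ≈ 618 N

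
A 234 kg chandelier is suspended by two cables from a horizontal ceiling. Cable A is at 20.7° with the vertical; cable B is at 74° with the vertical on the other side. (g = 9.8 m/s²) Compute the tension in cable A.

T_A ≈ 2210 N

Angles from the horizontal: cable A is 90° − 20.7° = 69.3°, cable B is 90° − 74° = 16°.
Weight W = 234 × 9.8 = 2293 N acts straight down.
Horizontal: T_A cos 69.3° = T_B cos 16°  →  T_B = 0.3677 T_A.
Vertical: T_A sin 69.3° + T_B sin 16° = 2293.
Substituting the horizontal relation into the vertical equation gives 1.037 T_A = 2293, so T_A = 2212 N.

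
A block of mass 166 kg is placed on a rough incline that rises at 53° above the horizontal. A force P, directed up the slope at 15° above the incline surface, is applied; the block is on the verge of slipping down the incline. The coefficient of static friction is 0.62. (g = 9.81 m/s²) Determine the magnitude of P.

P ≈ 860 N

On the verge of sliding down the incline, friction equals μN and acts up the slope.
Perpendicular: N + P sin 15° = W cos 53° = 980 N.
Along incline: P cos 15° + μN = W sin 53° with W sin 53° = 1301 N.
Solving the pair for P and N: P = 860.3 N, N = 757.4 N (and f = μN = 469.6 N).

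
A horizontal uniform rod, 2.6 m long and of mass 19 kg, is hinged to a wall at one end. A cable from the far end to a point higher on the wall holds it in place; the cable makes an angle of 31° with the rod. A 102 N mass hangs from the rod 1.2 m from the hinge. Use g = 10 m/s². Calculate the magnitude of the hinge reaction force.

|H| ≈ 280 N

Take torques about the hinge: T sin 31° · 2.6 = 19×10×1.3 + 102×1.2 = 369.4 N·m.
So T = 369.4 / (0.5150 × 2.6) = 275.86 N.
ΣF_x = 0: H_x = T cos 31° = 236.46 N.
ΣF_y = 0: H_y = (19×10 + 102) − T sin 31° = 292 − 142.08 = 149.92 N.
|H| = √(H_x² + H_y²) = √((236.46)² + (149.92)²) = 279.98 N.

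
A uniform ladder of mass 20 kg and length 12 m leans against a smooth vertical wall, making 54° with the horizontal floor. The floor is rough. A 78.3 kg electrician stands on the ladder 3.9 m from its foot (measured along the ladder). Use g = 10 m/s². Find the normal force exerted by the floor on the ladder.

N_floor ≈ 983 N

ΣF_y = 0: N_floor = 20×10 + 78.3×10 = 983 N.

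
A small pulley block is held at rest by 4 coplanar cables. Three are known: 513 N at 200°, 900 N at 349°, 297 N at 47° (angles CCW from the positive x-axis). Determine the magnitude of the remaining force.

F ≈ 618 N

Sum the known components: ΣF_x = 604 N, ΣF_y = -130 N.
For equilibrium the remaining force must supply (−ΣF_x, −ΣF_y) = (-604, 130) N.
Magnitude = √((-604)² + (130)²) = 617.8 N; direction = atan2(130, -604) = 167.9°.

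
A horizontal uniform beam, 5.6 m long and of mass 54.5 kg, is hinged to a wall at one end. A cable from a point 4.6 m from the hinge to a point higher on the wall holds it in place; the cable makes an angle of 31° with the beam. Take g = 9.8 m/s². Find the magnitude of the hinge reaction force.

|H| ≈ 580 N

Take torques about the hinge: T sin 31° · 4.6 = 54.5×9.8×2.8 = 1495.5 N·m.
So T = 1495.5 / (0.5150 × 4.6) = 631.22 N.
ΣF_x = 0: H_x = T cos 31° = 541.06 N.
ΣF_y = 0: H_y = (54.5×9.8) − T sin 31° = 534.1 − 325.1 = 209 N.
|H| = √(H_x² + H_y²) = √((541.06)² + (209)²) = 580.03 N.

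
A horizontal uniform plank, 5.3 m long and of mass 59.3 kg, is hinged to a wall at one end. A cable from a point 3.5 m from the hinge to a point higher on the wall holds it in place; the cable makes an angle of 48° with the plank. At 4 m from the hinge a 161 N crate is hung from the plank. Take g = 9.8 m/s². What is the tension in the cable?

T ≈ 840 N

Take torques about the hinge: T sin 48° · 3.5 = 59.3×9.8×2.65 + 161×4 = 2184 N·m.
So T = 2184 / (0.7431 × 3.5) = 839.68 N.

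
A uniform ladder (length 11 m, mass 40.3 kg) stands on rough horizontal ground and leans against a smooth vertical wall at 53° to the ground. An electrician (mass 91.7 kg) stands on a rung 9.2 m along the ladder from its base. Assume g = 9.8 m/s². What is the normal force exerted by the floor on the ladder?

ΣF_y = 0: N_floor = 40.3×9.8 + 91.7×9.8 = 1293.6 N.

N_floor ≈ 1290 N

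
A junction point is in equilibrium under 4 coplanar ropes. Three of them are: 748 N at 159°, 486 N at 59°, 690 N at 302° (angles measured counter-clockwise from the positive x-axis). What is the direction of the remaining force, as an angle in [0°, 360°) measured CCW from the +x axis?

θ ≈ 310°

Sum the known components: ΣF_x = -82.37 N, ΣF_y = 99.49 N.
For equilibrium the remaining force must supply (−ΣF_x, −ΣF_y) = (82.37, -99.49) N.
Magnitude = √((82.37)² + (-99.49)²) = 129.2 N; direction = atan2(-99.49, 82.37) = 309.6°.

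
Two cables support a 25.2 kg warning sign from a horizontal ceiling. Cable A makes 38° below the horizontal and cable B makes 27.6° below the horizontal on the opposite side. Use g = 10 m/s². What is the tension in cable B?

Weight W = 25.2 × 10 = 252 N acts straight down.
Horizontal: T_A cos 38° = T_B cos 27.6°  →  T_A = 1.125 T_B.
Vertical: T_A sin 38° + T_B sin 27.6° = 252.
Substituting the horizontal relation into the vertical equation gives 1.156 T_B = 252, so T_B = 218.1 N.

T_B ≈ 218 N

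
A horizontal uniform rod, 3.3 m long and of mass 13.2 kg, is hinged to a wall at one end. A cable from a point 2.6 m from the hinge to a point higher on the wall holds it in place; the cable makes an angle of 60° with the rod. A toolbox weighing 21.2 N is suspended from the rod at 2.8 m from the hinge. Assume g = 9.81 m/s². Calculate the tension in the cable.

T ≈ 121 N

Take torques about the hinge: T sin 60° · 2.6 = 13.2×9.81×1.65 + 21.2×2.8 = 273.02 N·m.
So T = 273.02 / (0.8660 × 2.6) = 121.25 N.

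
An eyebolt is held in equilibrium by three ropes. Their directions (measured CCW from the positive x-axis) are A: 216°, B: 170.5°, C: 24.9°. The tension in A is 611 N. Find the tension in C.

T_C ≈ 771 N

Resolve: ΣF_x = 611 cos 216° + T_B cos 170.5° + T_C cos 24.9° = 0.
        ΣF_y = 611 sin 216° + T_B sin 170.5° + T_C sin 24.9° = 0.
The known terms sum to (-494.3, -359.1) N, so -0.9863 T_B + 0.9070 T_C = 494.3 and 0.1650 T_B + 0.4210 T_C = 359.1.
Solving simultaneously: T_B = 208.2 N, T_C = 771.4 N.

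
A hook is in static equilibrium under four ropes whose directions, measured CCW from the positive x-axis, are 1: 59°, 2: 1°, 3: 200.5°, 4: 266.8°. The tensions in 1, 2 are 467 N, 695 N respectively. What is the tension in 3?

T_3 ≈ 995 N

Resolve: ΣF_x = 467 cos 59° + 695 cos 1° + T_3 cos 200.5° + T_4 cos 266.8° = 0.
        ΣF_y = 467 sin 59° + 695 sin 1° + T_3 sin 200.5° + T_4 sin 266.8° = 0.
The known terms sum to (935.4, 412.4) N, so -0.9367 T_3 − 0.0558 T_4 = -935.4 and -0.3502 T_3 − 0.9984 T_4 = -412.4.
Solving simultaneously: T_3 = 994.8 N, T_4 = 64.13 N.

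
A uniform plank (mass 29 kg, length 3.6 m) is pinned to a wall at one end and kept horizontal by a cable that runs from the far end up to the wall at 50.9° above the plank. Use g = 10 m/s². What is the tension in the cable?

T ≈ 187 N

Take torques about the hinge: T sin 50.9° · 3.6 = 29×10×1.8 = 522 N·m.
So T = 522 / (0.7760 × 3.6) = 186.84 N.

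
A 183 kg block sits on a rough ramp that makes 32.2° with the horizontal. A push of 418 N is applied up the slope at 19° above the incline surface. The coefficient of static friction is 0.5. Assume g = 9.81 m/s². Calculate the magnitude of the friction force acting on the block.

Axes along / perpendicular to the incline. W sin 32.2° = 956.6 N down-slope; W cos 32.2° = 1519 N into the surface.
Perpendicular: N = W cos 32.2° − P sin 19° = 1519 − 136.1 = 1383 N.
Along incline: P cos 19° + f = W sin 32.2° (friction acts up-slope) → f = 956.6 − 395.2 = 561.4 N.
|f| = 561.4 N ≤ μN = 691.5 N, so the block is indeed static.

f ≈ 561 N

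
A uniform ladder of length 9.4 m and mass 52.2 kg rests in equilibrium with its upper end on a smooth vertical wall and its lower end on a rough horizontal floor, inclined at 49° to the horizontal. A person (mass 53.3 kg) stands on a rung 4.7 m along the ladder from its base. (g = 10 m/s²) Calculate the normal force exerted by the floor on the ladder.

N_floor ≈ 1060 N

ΣF_y = 0: N_floor = 52.2×10 + 53.3×10 = 1055 N.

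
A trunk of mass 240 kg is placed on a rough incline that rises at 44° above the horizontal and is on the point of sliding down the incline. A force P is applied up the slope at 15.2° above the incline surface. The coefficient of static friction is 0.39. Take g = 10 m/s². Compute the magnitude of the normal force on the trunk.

On the verge of sliding down the incline, friction equals μN and acts up the slope.
Perpendicular: N + P sin 15.2° = W cos 44° = 1726 N.
Along incline: P cos 15.2° + μN = W sin 44° with W sin 44° = 1667 N.
Solving the pair for P and N: P = 1152 N, N = 1424 N (and f = μN = 555.5 N).

N ≈ 1420 N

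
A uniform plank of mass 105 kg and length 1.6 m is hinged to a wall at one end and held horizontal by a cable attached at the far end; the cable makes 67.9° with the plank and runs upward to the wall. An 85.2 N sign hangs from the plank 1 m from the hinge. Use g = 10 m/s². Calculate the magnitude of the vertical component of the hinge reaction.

Take torques about the hinge: T sin 67.9° · 1.6 = 105×10×0.8 + 85.2×1 = 925.2 N·m.
So T = 925.2 / (0.9265 × 1.6) = 624.1 N.
ΣF_y = 0: H_y = (105×10 + 85.2) − T sin 67.9° = 1135.2 − 578.25 = 556.95 N.

|H_y| ≈ 557 N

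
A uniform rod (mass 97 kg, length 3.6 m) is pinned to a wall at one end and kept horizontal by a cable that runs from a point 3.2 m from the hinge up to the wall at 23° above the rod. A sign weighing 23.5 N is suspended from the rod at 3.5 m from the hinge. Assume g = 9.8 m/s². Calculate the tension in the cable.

Take torques about the hinge: T sin 23° · 3.2 = 97×9.8×1.8 + 23.5×3.5 = 1793.3 N·m.
So T = 1793.3 / (0.3907 × 3.2) = 1434.3 N.

T ≈ 1430 N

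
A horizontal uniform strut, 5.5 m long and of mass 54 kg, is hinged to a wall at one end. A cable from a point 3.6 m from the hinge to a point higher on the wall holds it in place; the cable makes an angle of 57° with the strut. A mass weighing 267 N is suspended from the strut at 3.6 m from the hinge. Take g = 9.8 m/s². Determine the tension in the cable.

Take torques about the hinge: T sin 57° · 3.6 = 54×9.8×2.75 + 267×3.6 = 2416.5 N·m.
So T = 2416.5 / (0.8387 × 3.6) = 800.37 N.

T ≈ 800 N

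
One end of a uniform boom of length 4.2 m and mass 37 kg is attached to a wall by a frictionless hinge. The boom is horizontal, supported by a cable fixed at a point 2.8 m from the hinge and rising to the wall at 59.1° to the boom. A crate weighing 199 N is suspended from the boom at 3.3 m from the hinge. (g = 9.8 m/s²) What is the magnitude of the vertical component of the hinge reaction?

Take torques about the hinge: T sin 59.1° · 2.8 = 37×9.8×2.1 + 199×3.3 = 1418.2 N·m.
So T = 1418.2 / (0.8581 × 2.8) = 590.27 N.
ΣF_y = 0: H_y = (37×9.8 + 199) − T sin 59.1° = 561.6 − 506.49 = 55.114 N.

|H_y| ≈ 55.1 N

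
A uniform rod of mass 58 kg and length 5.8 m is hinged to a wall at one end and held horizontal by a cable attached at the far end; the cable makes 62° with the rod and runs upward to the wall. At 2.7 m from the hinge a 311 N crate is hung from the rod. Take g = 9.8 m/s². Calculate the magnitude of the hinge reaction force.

Take torques about the hinge: T sin 62° · 5.8 = 58×9.8×2.9 + 311×2.7 = 2488.1 N·m.
So T = 2488.1 / (0.8829 × 5.8) = 485.85 N.
ΣF_x = 0: H_x = T cos 62° = 228.09 N.
ΣF_y = 0: H_y = (58×9.8 + 311) − T sin 62° = 879.4 − 428.98 = 450.42 N.
|H| = √(H_x² + H_y²) = √((228.09)² + (450.42)²) = 504.88 N.

|H| ≈ 505 N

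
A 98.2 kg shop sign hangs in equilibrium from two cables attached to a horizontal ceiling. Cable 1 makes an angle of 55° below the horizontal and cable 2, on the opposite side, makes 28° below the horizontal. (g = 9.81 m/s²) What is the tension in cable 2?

Weight W = 98.2 × 9.81 = 963.3 N acts straight down.
Horizontal: T_1 cos 55° = T_2 cos 28°  →  T_1 = 1.539 T_2.
Vertical: T_1 sin 55° + T_2 sin 28° = 963.3.
Substituting the horizontal relation into the vertical equation gives 1.73 T_2 = 963.3, so T_2 = 556.7 N.

T_2 ≈ 557 N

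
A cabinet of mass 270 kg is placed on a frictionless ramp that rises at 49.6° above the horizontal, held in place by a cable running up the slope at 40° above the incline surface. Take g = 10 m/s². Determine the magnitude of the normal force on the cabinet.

N ≈ 24.6 N

Take axes along and perpendicular to the incline. Weight components: W sin 49.6° = 2056 N down-slope, W cos 49.6° = 1750 N into the surface.
Along incline: T cos 40° = W sin 49.6° → T = 2684 N.
Perpendicular: N = W cos 49.6° − T sin 40° = 24.61 N.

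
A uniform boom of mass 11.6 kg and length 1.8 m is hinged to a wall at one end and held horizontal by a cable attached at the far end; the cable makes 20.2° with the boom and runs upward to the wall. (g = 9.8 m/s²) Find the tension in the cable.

T ≈ 165 N

Take torques about the hinge: T sin 20.2° · 1.8 = 11.6×9.8×0.9 = 102.31 N·m.
So T = 102.31 / (0.3453 × 1.8) = 164.61 N.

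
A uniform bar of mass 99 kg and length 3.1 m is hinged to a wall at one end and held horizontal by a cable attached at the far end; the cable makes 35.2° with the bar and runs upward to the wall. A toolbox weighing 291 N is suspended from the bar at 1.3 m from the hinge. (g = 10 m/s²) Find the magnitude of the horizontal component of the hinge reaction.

Take torques about the hinge: T sin 35.2° · 3.1 = 99×10×1.55 + 291×1.3 = 1912.8 N·m.
So T = 1912.8 / (0.5764 × 3.1) = 1070.4 N.
ΣF_x = 0: H_x = T cos 35.2° = 874.7 N.

H_x ≈ 875 N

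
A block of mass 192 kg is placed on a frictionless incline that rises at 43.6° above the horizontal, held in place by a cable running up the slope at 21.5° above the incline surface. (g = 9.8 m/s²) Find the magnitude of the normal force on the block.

Take axes along and perpendicular to the incline. Weight components: W sin 43.6° = 1298 N down-slope, W cos 43.6° = 1363 N into the surface.
Along incline: T cos 21.5° = W sin 43.6° → T = 1395 N.
Perpendicular: N = W cos 43.6° − T sin 21.5° = 851.5 N.

N ≈ 851 N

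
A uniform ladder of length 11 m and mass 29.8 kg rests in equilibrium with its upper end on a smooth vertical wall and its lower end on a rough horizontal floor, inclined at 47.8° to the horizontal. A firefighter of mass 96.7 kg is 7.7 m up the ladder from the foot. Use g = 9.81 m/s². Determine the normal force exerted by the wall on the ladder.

Torques about the foot: N_wall · 11 sin 47.8° = 29.8×9.81×5.5 cos 47.8° + 96.7×9.81×7.7 cos 47.8° → N_wall = 734.65 N.

N_wall ≈ 735 N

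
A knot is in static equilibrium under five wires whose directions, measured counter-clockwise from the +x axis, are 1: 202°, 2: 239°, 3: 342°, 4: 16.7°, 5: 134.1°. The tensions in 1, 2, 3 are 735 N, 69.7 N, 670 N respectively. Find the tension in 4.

T_4 ≈ 490 N

Resolve: ΣF_x = 735 cos 202° + 69.7 cos 239° + 670 cos 342° + T_4 cos 16.7° + T_5 cos 134.1° = 0.
        ΣF_y = 735 sin 202° + 69.7 sin 239° + 670 sin 342° + T_4 sin 16.7° + T_5 sin 134.1° = 0.
The known terms sum to (-80.17, -542.1) N, so 0.9578 T_4 − 0.6959 T_5 = 80.17 and 0.2874 T_4 + 0.7181 T_5 = 542.1.
Solving simultaneously: T_4 = 489.8 N, T_5 = 558.9 N.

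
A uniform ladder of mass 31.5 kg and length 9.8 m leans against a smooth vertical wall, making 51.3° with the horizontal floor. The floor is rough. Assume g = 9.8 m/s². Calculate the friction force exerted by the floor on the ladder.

Torques about the foot: N_wall · 9.8 sin 51.3° = 31.5×9.8×4.9 cos 51.3° → N_wall = 123.66 N.
ΣF_x = 0: f_floor = N_wall = 123.66 N.

f ≈ 124 N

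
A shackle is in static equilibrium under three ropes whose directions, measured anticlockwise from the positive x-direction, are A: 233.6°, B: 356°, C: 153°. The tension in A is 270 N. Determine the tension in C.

T_C ≈ 583 N

Resolve: ΣF_x = 270 cos 233.6° + T_B cos 356° + T_C cos 153° = 0.
        ΣF_y = 270 sin 233.6° + T_B sin 356° + T_C sin 153° = 0.
The known terms sum to (-160.2, -217.3) N, so 0.9976 T_B − 0.8910 T_C = 160.2 and -0.0698 T_B + 0.4540 T_C = 217.3.
Solving simultaneously: T_B = 681.7 N, T_C = 583.4 N.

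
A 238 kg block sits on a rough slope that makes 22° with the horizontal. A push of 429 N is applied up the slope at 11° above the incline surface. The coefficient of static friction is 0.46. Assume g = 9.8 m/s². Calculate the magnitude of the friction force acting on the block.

f ≈ 453 N

Axes along / perpendicular to the incline. W sin 22° = 873.7 N down-slope; W cos 22° = 2163 N into the surface.
Perpendicular: N = W cos 22° − P sin 11° = 2163 − 81.86 = 2081 N.
Along incline: P cos 11° + f = W sin 22° (friction acts up-slope) → f = 873.7 − 421.1 = 452.6 N.
|f| = 452.6 N ≤ μN = 957.1 N, so the block is indeed static.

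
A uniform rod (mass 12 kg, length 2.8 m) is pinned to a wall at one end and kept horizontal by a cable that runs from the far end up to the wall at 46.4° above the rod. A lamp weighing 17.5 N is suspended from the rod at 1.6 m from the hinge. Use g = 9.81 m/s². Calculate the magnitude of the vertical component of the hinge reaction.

|H_y| ≈ 66.4 N

Take torques about the hinge: T sin 46.4° · 2.8 = 12×9.81×1.4 + 17.5×1.6 = 192.81 N·m.
So T = 192.81 / (0.7242 × 2.8) = 95.088 N.
ΣF_y = 0: H_y = (12×9.81 + 17.5) − T sin 46.4° = 135.22 − 68.86 = 66.36 N.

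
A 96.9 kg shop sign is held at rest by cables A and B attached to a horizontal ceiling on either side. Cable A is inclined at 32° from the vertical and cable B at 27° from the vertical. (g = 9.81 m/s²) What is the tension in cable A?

T_A ≈ 503 N

Angles from the horizontal: cable A is 90° − 32° = 58°, cable B is 90° − 27° = 63°.
Weight W = 96.9 × 9.81 = 950.6 N acts straight down.
Horizontal: T_A cos 58° = T_B cos 63°  →  T_B = 1.167 T_A.
Vertical: T_A sin 58° + T_B sin 63° = 950.6.
Substituting the horizontal relation into the vertical equation gives 1.888 T_A = 950.6, so T_A = 503.5 N.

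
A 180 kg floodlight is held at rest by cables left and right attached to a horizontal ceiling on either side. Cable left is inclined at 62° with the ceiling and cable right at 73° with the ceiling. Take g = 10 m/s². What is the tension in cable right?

T_right ≈ 1200 N

Weight W = 180 × 10 = 1800 N acts straight down.
Horizontal: T_left cos 62° = T_right cos 73°  →  T_left = 0.6228 T_right.
Vertical: T_left sin 62° + T_right sin 73° = 1800.
Substituting the horizontal relation into the vertical equation gives 1.506 T_right = 1800, so T_right = 1195 N.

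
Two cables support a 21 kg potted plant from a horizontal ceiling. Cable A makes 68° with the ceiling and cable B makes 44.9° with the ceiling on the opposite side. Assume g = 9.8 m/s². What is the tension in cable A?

T_A ≈ 158 N

Weight W = 21 × 9.8 = 205.8 N acts straight down.
Horizontal: T_A cos 68° = T_B cos 44.9°  →  T_B = 0.5289 T_A.
Vertical: T_A sin 68° + T_B sin 44.9° = 205.8.
Substituting the horizontal relation into the vertical equation gives 1.3 T_A = 205.8, so T_A = 158.2 N.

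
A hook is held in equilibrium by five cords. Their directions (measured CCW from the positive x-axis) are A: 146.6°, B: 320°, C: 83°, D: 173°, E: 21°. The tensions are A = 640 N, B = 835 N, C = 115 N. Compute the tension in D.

T_D ≈ 231 N

Resolve: ΣF_x = 640 cos 146.6° + 835 cos 320° + 115 cos 83° + T_D cos 173° + T_E cos 21° = 0.
        ΣF_y = 640 sin 146.6° + 835 sin 320° + 115 sin 83° + T_D sin 173° + T_E sin 21° = 0.
The known terms sum to (119.4, -70.28) N, so -0.9925 T_D + 0.9336 T_E = -119.4 and 0.1219 T_D + 0.3584 T_E = 70.28.
Solving simultaneously: T_D = 230.9 N, T_E = 117.6 N.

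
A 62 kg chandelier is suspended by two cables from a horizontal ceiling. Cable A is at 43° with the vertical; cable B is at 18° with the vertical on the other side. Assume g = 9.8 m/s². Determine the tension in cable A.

T_A ≈ 215 N

Angles from the horizontal: cable A is 90° − 43° = 47°, cable B is 90° − 18° = 72°.
Weight W = 62 × 9.8 = 607.6 N acts straight down.
Horizontal: T_A cos 47° = T_B cos 72°  →  T_B = 2.207 T_A.
Vertical: T_A sin 47° + T_B sin 72° = 607.6.
Substituting the horizontal relation into the vertical equation gives 2.83 T_A = 607.6, so T_A = 214.7 N.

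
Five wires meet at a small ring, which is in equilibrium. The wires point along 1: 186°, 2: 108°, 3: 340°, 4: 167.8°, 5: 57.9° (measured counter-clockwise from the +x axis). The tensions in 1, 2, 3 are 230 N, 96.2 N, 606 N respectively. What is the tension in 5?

Resolve: ΣF_x = 230 cos 186° + 96.2 cos 108° + 606 cos 340° + T_4 cos 167.8° + T_5 cos 57.9° = 0.
        ΣF_y = 230 sin 186° + 96.2 sin 108° + 606 sin 340° + T_4 sin 167.8° + T_5 sin 57.9° = 0.
The known terms sum to (311, -139.8) N, so -0.9774 T_4 + 0.5314 T_5 = -311 and 0.2113 T_4 + 0.8471 T_5 = 139.8.
Solving simultaneously: T_4 = 359.2 N, T_5 = 75.44 N.

T_5 ≈ 75.4 N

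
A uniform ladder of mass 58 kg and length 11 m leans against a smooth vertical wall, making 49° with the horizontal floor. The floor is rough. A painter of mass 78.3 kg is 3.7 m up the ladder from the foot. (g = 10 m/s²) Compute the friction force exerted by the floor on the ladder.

f ≈ 481 N

Torques about the foot: N_wall · 11 sin 49° = 58×10×5.5 cos 49° + 78.3×10×3.7 cos 49° → N_wall = 481.04 N.
ΣF_x = 0: f_floor = N_wall = 481.04 N.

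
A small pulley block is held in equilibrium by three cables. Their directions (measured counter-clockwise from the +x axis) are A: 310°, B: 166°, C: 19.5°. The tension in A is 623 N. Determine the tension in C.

Resolve: ΣF_x = 623 cos 310° + T_B cos 166° + T_C cos 19.5° = 0.
        ΣF_y = 623 sin 310° + T_B sin 166° + T_C sin 19.5° = 0.
The known terms sum to (400.5, -477.2) N, so -0.9703 T_B + 0.9426 T_C = -400.5 and 0.2419 T_B + 0.3338 T_C = 477.2.
Solving simultaneously: T_B = 1057 N, T_C = 663.5 N.

T_C ≈ 663 N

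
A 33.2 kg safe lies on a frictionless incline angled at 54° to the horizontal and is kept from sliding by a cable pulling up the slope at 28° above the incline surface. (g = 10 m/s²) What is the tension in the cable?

Take axes along and perpendicular to the incline. Weight components: W sin 54° = 268.6 N down-slope, W cos 54° = 195.1 N into the surface.
Along incline: T cos 28° = W sin 54° → T = 304.2 N.
Perpendicular: N = W cos 54° − T sin 28° = 52.33 N.

T ≈ 304 N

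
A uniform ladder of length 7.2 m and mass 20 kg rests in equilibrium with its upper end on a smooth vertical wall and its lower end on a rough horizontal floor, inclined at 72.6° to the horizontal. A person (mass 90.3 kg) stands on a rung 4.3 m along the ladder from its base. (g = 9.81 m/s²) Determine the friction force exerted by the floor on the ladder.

f ≈ 197 N

Torques about the foot: N_wall · 7.2 sin 72.6° = 20×9.81×3.6 cos 72.6° + 90.3×9.81×4.3 cos 72.6° → N_wall = 196.54 N.
ΣF_x = 0: f_floor = N_wall = 196.54 N.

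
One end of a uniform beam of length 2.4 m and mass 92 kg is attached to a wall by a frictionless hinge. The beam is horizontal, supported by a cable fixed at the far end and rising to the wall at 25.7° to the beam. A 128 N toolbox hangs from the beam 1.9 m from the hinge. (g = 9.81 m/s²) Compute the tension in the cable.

Take torques about the hinge: T sin 25.7° · 2.4 = 92×9.81×1.2 + 128×1.9 = 1326.2 N·m.
So T = 1326.2 / (0.4337 × 2.4) = 1274.3 N.

T ≈ 1270 N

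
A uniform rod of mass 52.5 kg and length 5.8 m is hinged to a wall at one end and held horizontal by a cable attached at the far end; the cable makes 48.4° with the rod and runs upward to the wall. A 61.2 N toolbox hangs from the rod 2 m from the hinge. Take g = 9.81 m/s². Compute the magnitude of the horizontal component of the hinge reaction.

H_x ≈ 247 N

Take torques about the hinge: T sin 48.4° · 5.8 = 52.5×9.81×2.9 + 61.2×2 = 1616 N·m.
So T = 1616 / (0.7478 × 5.8) = 372.58 N.
ΣF_x = 0: H_x = T cos 48.4° = 247.37 N.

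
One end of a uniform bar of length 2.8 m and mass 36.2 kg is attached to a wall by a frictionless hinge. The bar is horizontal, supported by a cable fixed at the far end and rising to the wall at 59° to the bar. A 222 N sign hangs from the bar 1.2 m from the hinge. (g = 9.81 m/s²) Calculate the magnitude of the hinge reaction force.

|H| ≈ 346 N

Take torques about the hinge: T sin 59° · 2.8 = 36.2×9.81×1.4 + 222×1.2 = 763.57 N·m.
So T = 763.57 / (0.8572 × 2.8) = 318.15 N.
ΣF_x = 0: H_x = T cos 59° = 163.86 N.
ΣF_y = 0: H_y = (36.2×9.81 + 222) − T sin 59° = 577.12 − 272.7 = 304.42 N.
|H| = √(H_x² + H_y²) = √((163.86)² + (304.42)²) = 345.72 N.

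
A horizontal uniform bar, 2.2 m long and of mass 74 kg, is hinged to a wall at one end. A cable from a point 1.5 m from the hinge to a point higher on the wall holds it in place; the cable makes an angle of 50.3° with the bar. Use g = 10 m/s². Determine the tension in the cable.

Take torques about the hinge: T sin 50.3° · 1.5 = 74×10×1.1 = 814 N·m.
So T = 814 / (0.7694 × 1.5) = 705.31 N.

T ≈ 705 N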